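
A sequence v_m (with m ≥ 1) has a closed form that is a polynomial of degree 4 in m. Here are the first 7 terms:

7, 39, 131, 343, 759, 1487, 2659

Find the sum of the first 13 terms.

1st diffs: 32, 92, 212, 416, 728, 1172.
2nd diffs: 60, 120, 204, 312, 444.
3rd diffs: 60, 84, 108, 132.
4th diffs: 24, 24, 24 (constant).
So v_m = m^4 + 5m^2 + 2m - 1.
Continuing: …, 4431, 6983, 10519, 15267, …, v_{13} = 29431.
Summing m = 1..13 (13 terms) gives 93535.

93535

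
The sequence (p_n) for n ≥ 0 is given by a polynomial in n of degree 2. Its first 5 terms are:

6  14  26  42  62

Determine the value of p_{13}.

1st diffs: 8, 12, 16, 20.
2nd diffs: 4, 4, 4 (constant).
Newton forward-difference form: p_n = 6 + 8·C(n,1) + 4·C(n,2).
At n = 13: n = 13, so p_{13} = 6 + 104 + 312 = 422.

422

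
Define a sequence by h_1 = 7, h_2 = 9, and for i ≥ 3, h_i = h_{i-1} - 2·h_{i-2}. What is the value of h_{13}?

83

Iterate the recurrence:
h_3 = -5; h_4 = -23; h_5 = -13; …; h_{10} = -111; h_{11} = 139; h_{12} = 361; h_{13} = 83.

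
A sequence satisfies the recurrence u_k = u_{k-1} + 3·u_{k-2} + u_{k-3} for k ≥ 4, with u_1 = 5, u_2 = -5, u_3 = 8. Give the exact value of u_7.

68

u_4 = -2;  u_5 = 17;  u_6 = 19;  u_7 = 68.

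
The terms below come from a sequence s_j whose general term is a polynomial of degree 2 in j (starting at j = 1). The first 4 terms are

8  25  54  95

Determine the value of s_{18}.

1st diffs: 17, 29, 41.
2nd diffs: 12, 12 (constant).
Newton forward-difference form: s_j = 8 + 17·C(j-1,1) + 12·C(j-1,2).
At j = 18: j-1 = 17, so s_{18} = 8 + 289 + 1632 = 1929.

1929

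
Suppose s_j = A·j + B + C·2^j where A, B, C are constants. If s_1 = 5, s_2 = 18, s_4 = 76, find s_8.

1056

The three given values yield: A + B + 2C = 5; 2A + B + 4C = 18; 4A + B + 16C = 76.
Subtracting the first from the second: A + 2C = 13.
Subtracting the second from the third: 2A + 12C = 58.
Solving: C = 4, A = 5, then B = -8.
Hence s_8 = 5·8 + (-8) + 4·256 = 1056.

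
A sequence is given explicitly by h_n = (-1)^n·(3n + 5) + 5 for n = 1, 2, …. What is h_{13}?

-39

(-1)^13 = -1; 3n + 5 at n=13 is 44; so h_{13} = -39.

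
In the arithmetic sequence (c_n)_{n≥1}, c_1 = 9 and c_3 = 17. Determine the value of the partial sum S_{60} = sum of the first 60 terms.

7620

Common difference d = (17 - 9) / (3 - 1) = 4.
c_n = 9 + (n - 1)·4.
c_{60} = 245; S = 60·(9 + 245)/2 = 7620.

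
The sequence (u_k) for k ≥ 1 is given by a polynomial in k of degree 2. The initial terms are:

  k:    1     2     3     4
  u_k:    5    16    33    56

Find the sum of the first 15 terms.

1st diffs: 11, 17, 23.
2nd diffs: 6, 6 (constant).
Newton forward-difference form: u_k = 5 + 11·C(k-1,1) + 6·C(k-1,2).
Continuing: …, 85, 120, 161, 208, …, u_{15} = 705.
Summing k = 1..15 (15 terms) gives 3960.

3960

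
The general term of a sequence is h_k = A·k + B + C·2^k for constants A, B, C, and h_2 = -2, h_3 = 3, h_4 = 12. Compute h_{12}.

At k = 2, 3, 4: 2A + B + 4C = -2; 3A + B + 8C = 3; 4A + B + 16C = 12.
Subtracting the first from the second: A + 4C = 5.
Subtracting the second from the third: A + 8C = 9.
Solving: C = 1, A = 1, then B = -8.
So h_k = 1·k + (-8) + 1·2^k; at k=12 this is 4100.

4100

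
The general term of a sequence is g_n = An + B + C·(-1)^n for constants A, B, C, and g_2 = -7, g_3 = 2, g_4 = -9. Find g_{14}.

-19

Write the equations: 2A + B + C = -7; 3A + B - C = 2; 4A + B + C = -9.
Subtracting the first from the second: A - 2C = 9.
Subtracting the second from the third: A + 2C = -11.
Solving: C = -5, A = -1, then B = 0.
Hence g_{14} = -1·14 + 0 + (-5)·1 = -19.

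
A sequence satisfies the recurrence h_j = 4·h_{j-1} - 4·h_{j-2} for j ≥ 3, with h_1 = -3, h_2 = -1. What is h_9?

4352

h_3 = 8  h_4 = 36  h_5 = 112  h_6 = 304  h_7 = 768  h_8 = 1856  h_9 = 4352.
(Characteristic roots are 2 and 2.)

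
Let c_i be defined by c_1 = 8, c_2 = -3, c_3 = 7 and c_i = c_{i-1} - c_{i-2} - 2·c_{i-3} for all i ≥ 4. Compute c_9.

59

Compute successive terms:
c_4 = -6; c_5 = -7; c_6 = -15; c_7 = 4; c_8 = 33; c_9 = 59.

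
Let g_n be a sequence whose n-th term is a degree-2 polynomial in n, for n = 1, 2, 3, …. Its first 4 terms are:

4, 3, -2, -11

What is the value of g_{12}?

-227

1st diffs: -1, -5, -9.
2nd diffs: -4, -4 (constant).
So g_n = -2n^2 + 5n + 1.
Evaluating at n = 12 gives g_{12} = -227.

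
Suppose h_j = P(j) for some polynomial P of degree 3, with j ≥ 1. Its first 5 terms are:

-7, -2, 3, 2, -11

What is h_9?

1st diffs: 5, 5, -1, -13.
2nd diffs: 0, -6, -12.
3rd diffs: -6, -6 (constant).
So h_j = -j^3 + 6j^2 - 6j - 6.
Evaluating at j = 9 gives h_9 = -303.

-303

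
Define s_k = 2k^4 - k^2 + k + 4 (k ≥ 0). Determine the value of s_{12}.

41344

s_{12} = 2·12^4 - 1·12^2 + 1·12 + 4 = 41344.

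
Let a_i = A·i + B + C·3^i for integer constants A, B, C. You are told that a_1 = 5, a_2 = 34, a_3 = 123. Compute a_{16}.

215233580

Write the equations: A + B + 3C = 5; 2A + B + 9C = 34; 3A + B + 27C = 123.
Subtracting the first from the second: A + 6C = 29.
Subtracting the second from the third: A + 18C = 89.
Solving: C = 5, A = -1, then B = -9.
Hence a_{16} = -1·16 + (-9) + 5·43046721 = 215233580.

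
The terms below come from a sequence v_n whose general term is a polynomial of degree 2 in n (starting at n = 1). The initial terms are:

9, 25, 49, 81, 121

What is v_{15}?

1st diffs: 16, 24, 32, 40.
2nd diffs: 8, 8, 8 (constant).
So v_n = 4n^2 + 4n + 1.
Evaluating at n = 15 gives v_{15} = 961.

961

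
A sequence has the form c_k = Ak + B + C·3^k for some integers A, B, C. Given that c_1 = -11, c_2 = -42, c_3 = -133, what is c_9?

The three given values yield: A + B + 3C = -11; 2A + B + 9C = -42; 3A + B + 27C = -133.
Subtracting the first from the second: A + 6C = -31.
Subtracting the second from the third: A + 18C = -91.
Solving: C = -5, A = -1, then B = 5.
Therefore c_9 = -9 + 5 + (-5)·19683 = -98419.

-98419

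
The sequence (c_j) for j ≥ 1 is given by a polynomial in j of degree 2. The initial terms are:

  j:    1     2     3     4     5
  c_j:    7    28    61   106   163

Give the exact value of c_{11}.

757

1st diffs: 21, 33, 45, 57.
2nd diffs: 12, 12, 12 (constant).
Newton forward-difference form: c_j = 7 + 21·C(j-1,1) + 12·C(j-1,2).
At j = 11: j-1 = 10, so c_{11} = 7 + 210 + 540 = 757.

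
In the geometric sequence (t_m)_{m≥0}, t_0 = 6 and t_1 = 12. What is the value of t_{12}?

Common ratio r = 2.
t_m = 6·2^(m-0).
t_{12} = 6·2^12 = 24576.

24576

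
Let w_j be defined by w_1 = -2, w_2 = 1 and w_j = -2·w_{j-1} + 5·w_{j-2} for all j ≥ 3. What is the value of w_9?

Applying the relation repeatedly:
w_3 = -12  w_4 = 29  w_5 = -118  w_6 = 381  w_7 = -1352  w_8 = 4609  w_9 = -15978.

-15978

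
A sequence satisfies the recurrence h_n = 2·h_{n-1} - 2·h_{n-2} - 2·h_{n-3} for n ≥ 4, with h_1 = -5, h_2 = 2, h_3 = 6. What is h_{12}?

Step forward from the initial values:
h_4 = 18; h_5 = 20; h_6 = -8; h_7 = -92; h_8 = -208; h_9 = -216; h_{10} = 168; h_{11} = 1184; h_{12} = 2464.

2464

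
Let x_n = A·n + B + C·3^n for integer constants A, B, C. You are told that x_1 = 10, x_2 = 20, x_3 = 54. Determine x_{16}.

86093416

The three given values yield: A + B + 3C = 10; 2A + B + 9C = 20; 3A + B + 27C = 54.
Subtracting the first from the second: A + 6C = 10.
Subtracting the second from the third: A + 18C = 34.
Solving: C = 2, A = -2, then B = 6.
Therefore x_{16} = -32 + 6 + 2·43046721 = 86093416.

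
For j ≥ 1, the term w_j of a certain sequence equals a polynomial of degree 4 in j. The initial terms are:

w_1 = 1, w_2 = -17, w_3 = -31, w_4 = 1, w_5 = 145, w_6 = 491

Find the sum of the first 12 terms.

1st diffs: -18, -14, 32, 144, 346.
2nd diffs: 4, 46, 112, 202.
3rd diffs: 42, 66, 90.
4th diffs: 24, 24 (constant).
So w_j = j^4 - 3j^3 - 5j^2 + 3j + 5.
Continuing: …, 1153, 2269, 4001, 6535, …, w_{12} = 14873.
Summing j = 1..12 (12 terms) gives 39502.

39502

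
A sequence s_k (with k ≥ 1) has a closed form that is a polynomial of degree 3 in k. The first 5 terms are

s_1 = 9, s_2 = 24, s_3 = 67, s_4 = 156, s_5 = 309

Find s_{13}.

1st diffs: 15, 43, 89, 153.
2nd diffs: 28, 46, 64.
3rd diffs: 18, 18 (constant).
So s_k = 3k^3 - 4k^2 + 6k + 4.
Evaluating at k = 13 gives s_{13} = 5997.

5997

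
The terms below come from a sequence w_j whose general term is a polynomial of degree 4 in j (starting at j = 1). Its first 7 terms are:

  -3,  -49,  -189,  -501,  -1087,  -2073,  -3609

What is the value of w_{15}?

-61617

1st diffs: -46, -140, -312, -586, -986, -1536.
2nd diffs: -94, -172, -274, -400, -550.
3rd diffs: -78, -102, -126, -150.
4th diffs: -24, -24, -24 (constant).
Newton forward-difference form: w_j = -3 + (-46)·C(j-1,1) + (-94)·C(j-1,2) + (-78)·C(j-1,3) + (-24)·C(j-1,4).
At j = 15: j-1 = 14, so w_{15} = -3 - 644 - 8554 - 28392 - 24024 = -61617.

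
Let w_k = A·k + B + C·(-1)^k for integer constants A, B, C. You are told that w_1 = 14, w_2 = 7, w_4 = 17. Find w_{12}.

Plug in k = 1, 2, 4: A + B - C = 14; 2A + B + C = 7; 4A + B + C = 17.
Subtracting the first from the second: A + 2C = -7.
Subtracting the second from the third: 2A = 10.
Solving: C = -6, A = 5, then B = 3.
So w_k = 5·k + 3 + (-6)·(-1)^k; at k=12 this is 57.

57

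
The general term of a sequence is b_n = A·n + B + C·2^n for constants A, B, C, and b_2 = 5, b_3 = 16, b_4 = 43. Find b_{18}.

Write the equations: 2A + B + 4C = 5; 3A + B + 8C = 16; 4A + B + 16C = 43.
Subtracting the first from the second: A + 4C = 11.
Subtracting the second from the third: A + 8C = 27.
Solving: C = 4, A = -5, then B = -1.
Therefore b_{18} = -90 + (-1) + 4·262144 = 1048485.

1048485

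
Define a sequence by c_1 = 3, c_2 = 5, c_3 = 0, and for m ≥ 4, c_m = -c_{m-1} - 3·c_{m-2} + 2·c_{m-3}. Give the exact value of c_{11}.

315

Step forward from the initial values:
c_4 = -9, c_5 = 19, c_6 = 8, c_7 = -83, c_8 = 97, c_9 = 168, c_{10} = -625, c_{11} = 315.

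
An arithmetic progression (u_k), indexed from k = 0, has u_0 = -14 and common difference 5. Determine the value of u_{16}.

u_k = -14 + (k - 0)·5.
u_{16} = -14 + 16·5 = 66.

66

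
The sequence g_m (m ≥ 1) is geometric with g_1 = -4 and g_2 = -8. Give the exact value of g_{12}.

-8192

Common ratio r = 2.
g_m = (-4)·2^(m-1).
g_{12} = (-4)·2^11 = -8192.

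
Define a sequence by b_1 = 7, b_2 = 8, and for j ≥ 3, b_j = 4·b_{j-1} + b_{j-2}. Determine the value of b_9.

b_3 = 39  b_4 = 164  b_5 = 695  b_6 = 2944  b_7 = 12471  b_8 = 52828  b_9 = 223783.

223783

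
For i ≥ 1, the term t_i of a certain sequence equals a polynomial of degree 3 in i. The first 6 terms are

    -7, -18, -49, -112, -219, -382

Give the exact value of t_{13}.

-4099

1st diffs: -11, -31, -63, -107, -163.
2nd diffs: -20, -32, -44, -56.
3rd diffs: -12, -12, -12 (constant).
Newton forward-difference form: t_i = -7 + (-11)·C(i-1,1) + (-20)·C(i-1,2) + (-12)·C(i-1,3).
At i = 13: i-1 = 12, so t_{13} = -7 - 132 - 1320 - 2640 = -4099.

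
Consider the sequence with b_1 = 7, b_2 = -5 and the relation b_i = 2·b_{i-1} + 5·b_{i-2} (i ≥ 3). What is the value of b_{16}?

122382025

Compute successive terms:
b_3 = 25;  b_4 = 25;  b_5 = 175;  …;  b_{13} = 2982175;  b_{14} = 10284475;  b_{15} = 35479825;  b_{16} = 122382025.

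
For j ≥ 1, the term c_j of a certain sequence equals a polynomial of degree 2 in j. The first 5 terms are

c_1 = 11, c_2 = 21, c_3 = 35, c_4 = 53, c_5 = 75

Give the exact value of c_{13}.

1st diffs: 10, 14, 18, 22.
2nd diffs: 4, 4, 4 (constant).
Newton forward-difference form: c_j = 11 + 10·C(j-1,1) + 4·C(j-1,2).
At j = 13: j-1 = 12, so c_{13} = 11 + 120 + 264 = 395.

395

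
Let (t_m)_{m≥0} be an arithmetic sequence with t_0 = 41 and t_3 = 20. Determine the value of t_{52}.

-323

Common difference d = (20 - 41) / (3 - 0) = -7.
t_m = 41 + (m - 0)·(-7).
t_{52} = 41 + 52·(-7) = -323.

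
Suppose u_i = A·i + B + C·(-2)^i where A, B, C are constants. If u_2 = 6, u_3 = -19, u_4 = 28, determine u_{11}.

Plug in i = 2, 3, 4: 2A + B + 4C = 6; 3A + B - 8C = -19; 4A + B + 16C = 28.
Subtracting the first from the second: A - 12C = -25.
Subtracting the second from the third: A + 24C = 47.
Solving: C = 2, A = -1, then B = 0.
So u_i = -1·i + 0 + 2·(-2)^i; at i=11 this is -4107.

-4107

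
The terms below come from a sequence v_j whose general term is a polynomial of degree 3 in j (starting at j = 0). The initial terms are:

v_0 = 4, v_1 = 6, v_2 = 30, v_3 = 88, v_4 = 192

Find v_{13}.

5178

1st diffs: 2, 24, 58, 104.
2nd diffs: 22, 34, 46.
3rd diffs: 12, 12 (constant).
So v_j = 2j^3 + 5j^2 - 5j + 4.
Evaluating at j = 13 gives v_{13} = 5178.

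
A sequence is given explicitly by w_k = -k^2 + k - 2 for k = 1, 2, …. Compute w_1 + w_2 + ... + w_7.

-126

Over k = 1..7: Σk = 28, Σk² = 140.
Total = (-1)·140 + (1)·28 + (-2)·7 = -126.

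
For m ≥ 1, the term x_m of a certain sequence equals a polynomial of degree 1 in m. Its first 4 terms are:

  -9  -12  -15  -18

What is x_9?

-33

1st diffs: -3, -3, -3 (constant).
So x_m = -3m - 6.
Evaluating at m = 9 gives x_9 = -33.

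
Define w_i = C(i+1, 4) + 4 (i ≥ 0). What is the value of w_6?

39

C(7, 4) = 35, so w_6 = 39.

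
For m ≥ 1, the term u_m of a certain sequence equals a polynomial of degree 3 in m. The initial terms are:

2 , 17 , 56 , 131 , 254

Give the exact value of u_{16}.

8207

1st diffs: 15, 39, 75, 123.
2nd diffs: 24, 36, 48.
3rd diffs: 12, 12 (constant).
Newton forward-difference form: u_m = 2 + 15·C(m-1,1) + 24·C(m-1,2) + 12·C(m-1,3).
At m = 16: m-1 = 15, so u_{16} = 2 + 225 + 2520 + 5460 = 8207.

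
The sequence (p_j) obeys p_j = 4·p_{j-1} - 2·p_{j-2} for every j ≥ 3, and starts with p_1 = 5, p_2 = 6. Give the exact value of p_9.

20048

p_3 = 14; p_4 = 44; p_5 = 148; p_6 = 504; p_7 = 1720; p_8 = 5872; p_9 = 20048.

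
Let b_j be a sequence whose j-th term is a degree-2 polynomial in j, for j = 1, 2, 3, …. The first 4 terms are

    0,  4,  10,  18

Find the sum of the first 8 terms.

224

1st diffs: 4, 6, 8.
2nd diffs: 2, 2 (constant).
Newton forward-difference form: b_j = 4·C(j-1,1) + 2·C(j-1,2).
Continuing: 28, 40, 54, 70.
Summing j = 1..8 (8 terms) gives 224.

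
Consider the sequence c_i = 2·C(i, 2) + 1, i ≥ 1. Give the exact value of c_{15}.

C(15, 2) = 105, so c_{15} = 211.

211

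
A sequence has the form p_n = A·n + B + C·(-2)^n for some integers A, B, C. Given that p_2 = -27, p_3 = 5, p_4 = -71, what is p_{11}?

6093

At n = 2, 3, 4: 2A + B + 4C = -27; 3A + B - 8C = 5; 4A + B + 16C = -71.
Subtracting the first from the second: A - 12C = 32.
Subtracting the second from the third: A + 24C = -76.
Solving: C = -3, A = -4, then B = -7.
Hence p_{11} = -4·11 + (-7) + (-3)·(-2048) = 6093.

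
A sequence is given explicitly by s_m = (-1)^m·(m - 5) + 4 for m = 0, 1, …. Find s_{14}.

(-1)^14 = 1; m - 5 at m=14 is 9; so s_{14} = 13.

13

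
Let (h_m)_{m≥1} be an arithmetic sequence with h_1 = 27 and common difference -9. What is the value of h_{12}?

-72

h_m = 27 + (m - 1)·(-9).
h_{12} = 27 + 11·(-9) = -72.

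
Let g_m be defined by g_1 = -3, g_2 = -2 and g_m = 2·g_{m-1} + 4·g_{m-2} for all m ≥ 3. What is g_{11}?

Iterate the recurrence:
g_3 = -16  g_4 = -40  g_5 = -144  g_6 = -448  g_7 = -1472  g_8 = -4736  g_9 = -15360  g_{10} = -49664  g_{11} = -160768.

-160768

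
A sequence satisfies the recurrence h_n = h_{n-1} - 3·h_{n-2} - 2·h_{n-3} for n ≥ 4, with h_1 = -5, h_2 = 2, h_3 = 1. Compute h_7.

Step forward from the initial values:
h_4 = 5; h_5 = -2; h_6 = -19; h_7 = -23.

-23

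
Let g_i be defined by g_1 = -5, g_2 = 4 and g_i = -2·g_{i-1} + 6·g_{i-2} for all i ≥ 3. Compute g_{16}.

Applying the relation repeatedly:
g_3 = -38;  g_4 = 100;  g_5 = -428;  …;  g_{13} = -12743360;  g_{14} = 46453504;  g_{15} = -169367168;  g_{16} = 617455360.

617455360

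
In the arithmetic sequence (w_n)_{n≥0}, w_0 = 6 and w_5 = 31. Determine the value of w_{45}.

Common difference d = (31 - 6) / (5 - 0) = 5.
w_n = 6 + (n - 0)·5.
w_{45} = 6 + 45·5 = 231.

231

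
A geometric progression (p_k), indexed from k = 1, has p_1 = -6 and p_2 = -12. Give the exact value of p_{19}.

Common ratio r = 2.
p_k = (-6)·2^(k-1).
p_{19} = (-6)·2^18 = -1572864.

-1572864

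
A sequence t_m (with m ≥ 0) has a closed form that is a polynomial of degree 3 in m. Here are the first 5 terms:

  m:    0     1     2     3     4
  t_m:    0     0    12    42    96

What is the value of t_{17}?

1st diffs: 0, 12, 30, 54.
2nd diffs: 12, 18, 24.
3rd diffs: 6, 6 (constant).
Newton forward-difference form: t_m = 12·C(m,2) + 6·C(m,3).
At m = 17: m = 17, so t_{17} = 1632 + 4080 = 5712.

5712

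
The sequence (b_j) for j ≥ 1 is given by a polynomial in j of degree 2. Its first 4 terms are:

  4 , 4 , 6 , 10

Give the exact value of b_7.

1st diffs: 0, 2, 4.
2nd diffs: 2, 2 (constant).
Newton forward-difference form: b_j = 4 + 2·C(j-1,2).
At j = 7: j-1 = 6, so b_7 = 4 + 30 = 34.

34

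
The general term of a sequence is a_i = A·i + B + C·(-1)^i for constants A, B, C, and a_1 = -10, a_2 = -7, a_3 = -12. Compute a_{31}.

-40

Write the equations: A + B - C = -10; 2A + B + C = -7; 3A + B - C = -12.
Subtracting the first from the second: A + 2C = 3.
Subtracting the second from the third: A - 2C = -5.
Solving: C = 2, A = -1, then B = -7.
Therefore a_{31} = -31 + (-7) + 2·(-1) = -40.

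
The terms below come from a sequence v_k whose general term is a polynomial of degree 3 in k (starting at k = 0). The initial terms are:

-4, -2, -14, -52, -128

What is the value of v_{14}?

1st diffs: 2, -12, -38, -76.
2nd diffs: -14, -26, -38.
3rd diffs: -12, -12 (constant).
Newton forward-difference form: v_k = -4 + 2·C(k,1) + (-14)·C(k,2) + (-12)·C(k,3).
At k = 14: k = 14, so v_{14} = -4 + 28 - 1274 - 4368 = -5618.

-5618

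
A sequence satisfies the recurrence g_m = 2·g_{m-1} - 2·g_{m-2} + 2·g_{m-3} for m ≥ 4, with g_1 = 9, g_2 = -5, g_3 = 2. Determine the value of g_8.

Applying the relation repeatedly:
g_4 = 32;  g_5 = 50;  g_6 = 40;  g_7 = 44;  g_8 = 108.

108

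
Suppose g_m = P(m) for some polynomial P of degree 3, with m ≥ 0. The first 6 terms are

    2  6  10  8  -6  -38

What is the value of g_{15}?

-2668

1st diffs: 4, 4, -2, -14, -32.
2nd diffs: 0, -6, -12, -18.
3rd diffs: -6, -6, -6 (constant).
So g_m = -m^3 + 3m^2 + 2m + 2.
Evaluating at m = 15 gives g_{15} = -2668.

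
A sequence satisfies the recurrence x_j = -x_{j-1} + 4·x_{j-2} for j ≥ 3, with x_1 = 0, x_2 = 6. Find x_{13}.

Iterate the recurrence:
x_3 = -6, x_4 = 30, x_5 = -54, …, x_{10} = 6990, x_{11} = -17574, x_{12} = 45534, x_{13} = -115830.

-115830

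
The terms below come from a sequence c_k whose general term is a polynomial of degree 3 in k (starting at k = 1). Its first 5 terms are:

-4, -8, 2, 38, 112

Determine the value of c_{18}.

1st diffs: -4, 10, 36, 74.
2nd diffs: 14, 26, 38.
3rd diffs: 12, 12 (constant).
So c_k = 2k^3 - 5k^2 - 3k + 2.
Evaluating at k = 18 gives c_{18} = 9992.

9992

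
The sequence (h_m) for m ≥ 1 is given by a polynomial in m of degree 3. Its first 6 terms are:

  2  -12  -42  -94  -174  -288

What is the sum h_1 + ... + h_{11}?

1st diffs: -14, -30, -52, -80, -114.
2nd diffs: -16, -22, -28, -34.
3rd diffs: -6, -6, -6 (constant).
Newton forward-difference form: h_m = 2 + (-14)·C(m-1,1) + (-16)·C(m-1,2) + (-6)·C(m-1,3).
Continuing: …, -442, -642, -894, -1204, …, h_{11} = -1578.
Summing m = 1..11 (11 terms) gives -5368.

-5368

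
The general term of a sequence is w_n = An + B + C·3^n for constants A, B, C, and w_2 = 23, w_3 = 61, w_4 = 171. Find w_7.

Plug in n = 2, 3, 4: 2A + B + 9C = 23; 3A + B + 27C = 61; 4A + B + 81C = 171.
Subtracting the first from the second: A + 18C = 38.
Subtracting the second from the third: A + 54C = 110.
Solving: C = 2, A = 2, then B = 1.
Therefore w_7 = 14 + 1 + 2·2187 = 4389.

4389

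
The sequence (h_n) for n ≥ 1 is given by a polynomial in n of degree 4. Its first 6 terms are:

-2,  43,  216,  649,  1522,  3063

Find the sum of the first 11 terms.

1st diffs: 45, 173, 433, 873, 1541.
2nd diffs: 128, 260, 440, 668.
3rd diffs: 132, 180, 228.
4th diffs: 48, 48 (constant).
So h_n = 2n^4 + 2n^3 + 2n^2 - 5n - 3.
Continuing: …, 5548, 9301, 14694, 22147, …, h_{11} = 32128.
Summing n = 1..11 (11 terms) gives 89309.

89309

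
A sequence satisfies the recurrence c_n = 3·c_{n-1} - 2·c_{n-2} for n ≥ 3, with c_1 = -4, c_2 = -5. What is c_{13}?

-4099

Applying the relation repeatedly:
c_3 = -7  c_4 = -11  c_5 = -19  …  c_{10} = -515  c_{11} = -1027  c_{12} = -2051  c_{13} = -4099.
(Characteristic roots are 2 and 1.)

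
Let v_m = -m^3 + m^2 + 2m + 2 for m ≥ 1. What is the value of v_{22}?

v_{22} = -1·22^3 + 1·22^2 + 2·22 + 2 = -10118.

-10118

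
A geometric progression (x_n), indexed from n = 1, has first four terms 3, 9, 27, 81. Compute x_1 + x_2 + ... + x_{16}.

64570080

Common ratio r = 3.
x_n = 3·3^(n-1).
S = 3·(3^16 - 1)/(3 - 1) = 3·(43046721 - 1)/(2) = 64570080.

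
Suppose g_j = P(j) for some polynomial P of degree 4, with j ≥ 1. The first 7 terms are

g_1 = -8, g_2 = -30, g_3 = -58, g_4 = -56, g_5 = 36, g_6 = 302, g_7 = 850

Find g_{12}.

13280

1st diffs: -22, -28, 2, 92, 266, 548.
2nd diffs: -6, 30, 90, 174, 282.
3rd diffs: 36, 60, 84, 108.
4th diffs: 24, 24, 24 (constant).
So g_j = j^4 - 4j^3 - 4j^2 + 3j - 4.
Evaluating at j = 12 gives g_{12} = 13280.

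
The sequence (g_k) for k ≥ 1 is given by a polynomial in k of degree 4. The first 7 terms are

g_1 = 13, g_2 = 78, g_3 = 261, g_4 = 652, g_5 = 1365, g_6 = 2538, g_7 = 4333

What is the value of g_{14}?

52962

1st diffs: 65, 183, 391, 713, 1173, 1795.
2nd diffs: 118, 208, 322, 460, 622.
3rd diffs: 90, 114, 138, 162.
4th diffs: 24, 24, 24 (constant).
So g_k = k^4 + 5k^3 + 4k^2 + 3k.
Evaluating at k = 14 gives g_{14} = 52962.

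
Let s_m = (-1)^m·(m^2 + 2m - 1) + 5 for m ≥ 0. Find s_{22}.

532

(-1)^22 = 1; m^2 + 2m - 1 at m=22 is 527; so s_{22} = 532.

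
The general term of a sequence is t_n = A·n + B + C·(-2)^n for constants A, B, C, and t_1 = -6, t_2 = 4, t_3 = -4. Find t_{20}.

1048648

Plug in n = 1, 2, 3: A + B - 2C = -6; 2A + B + 4C = 4; 3A + B - 8C = -4.
Subtracting the first from the second: A + 6C = 10.
Subtracting the second from the third: A - 12C = -8.
Solving: C = 1, A = 4, then B = -8.
Therefore t_{20} = 80 + (-8) + 1·1048576 = 1048648.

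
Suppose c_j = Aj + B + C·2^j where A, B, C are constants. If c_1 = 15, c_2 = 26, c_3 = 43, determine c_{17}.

393305

The three given values yield: A + B + 2C = 15; 2A + B + 4C = 26; 3A + B + 8C = 43.
Subtracting the first from the second: A + 2C = 11.
Subtracting the second from the third: A + 4C = 17.
Solving: C = 3, A = 5, then B = 4.
Hence c_{17} = 5·17 + 4 + 3·131072 = 393305.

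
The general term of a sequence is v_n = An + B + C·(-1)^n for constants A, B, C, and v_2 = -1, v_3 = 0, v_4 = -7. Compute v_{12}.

At n = 2, 3, 4: 2A + B + C = -1; 3A + B - C = 0; 4A + B + C = -7.
Subtracting the first from the second: A - 2C = 1.
Subtracting the second from the third: A + 2C = -7.
Solving: C = -2, A = -3, then B = 7.
Therefore v_{12} = -36 + 7 + (-2)·1 = -31.

-31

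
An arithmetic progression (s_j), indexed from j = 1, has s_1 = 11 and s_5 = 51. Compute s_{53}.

Common difference d = (51 - 11) / (5 - 1) = 10.
s_j = 11 + (j - 1)·10.
s_{53} = 11 + 52·10 = 531.

531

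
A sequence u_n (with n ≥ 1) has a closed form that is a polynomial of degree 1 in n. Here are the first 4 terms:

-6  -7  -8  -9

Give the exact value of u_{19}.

1st diffs: -1, -1, -1 (constant).
So u_n = -n - 5.
Evaluating at n = 19 gives u_{19} = -24.

-24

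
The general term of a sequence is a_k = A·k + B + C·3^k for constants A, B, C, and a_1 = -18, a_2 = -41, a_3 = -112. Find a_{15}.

-57395620

At k = 1, 2, 3: A + B + 3C = -18; 2A + B + 9C = -41; 3A + B + 27C = -112.
Subtracting the first from the second: A + 6C = -23.
Subtracting the second from the third: A + 18C = -71.
Solving: C = -4, A = 1, then B = -7.
Therefore a_{15} = 15 + (-7) + (-4)·14348907 = -57395620.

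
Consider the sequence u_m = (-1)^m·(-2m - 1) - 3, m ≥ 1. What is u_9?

16

(-1)^9 = -1; -2m - 1 at m=9 is -19; so u_9 = 16.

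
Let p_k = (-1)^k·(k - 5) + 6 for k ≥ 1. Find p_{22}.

(-1)^22 = 1; k - 5 at k=22 is 17; so p_{22} = 23.

23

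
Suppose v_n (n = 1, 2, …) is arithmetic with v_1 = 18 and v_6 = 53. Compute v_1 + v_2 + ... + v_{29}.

3364

Common difference d = (53 - 18) / (6 - 1) = 7.
v_n = 18 + (n - 1)·7.
v_{29} = 214; S = 29·(18 + 214)/2 = 3364.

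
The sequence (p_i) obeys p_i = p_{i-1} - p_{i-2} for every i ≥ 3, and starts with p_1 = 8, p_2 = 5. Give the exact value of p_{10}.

-8

p_3 = -3;  p_4 = -8;  p_5 = -5;  p_6 = 3;  p_7 = 8;  p_8 = 5;  p_9 = -3;  p_{10} = -8.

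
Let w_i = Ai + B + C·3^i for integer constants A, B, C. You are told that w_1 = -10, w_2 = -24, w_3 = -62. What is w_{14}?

The three given values yield: A + B + 3C = -10; 2A + B + 9C = -24; 3A + B + 27C = -62.
Subtracting the first from the second: A + 6C = -14.
Subtracting the second from the third: A + 18C = -38.
Solving: C = -2, A = -2, then B = -2.
So w_i = -2·i + (-2) + (-2)·3^i; at i=14 this is -9565968.

-9565968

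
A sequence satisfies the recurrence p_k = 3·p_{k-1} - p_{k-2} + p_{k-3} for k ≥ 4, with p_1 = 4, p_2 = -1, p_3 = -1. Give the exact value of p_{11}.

Applying the relation repeatedly:
p_4 = 2; p_5 = 6; p_6 = 15; p_7 = 41; p_8 = 114; p_9 = 316; p_{10} = 875; p_{11} = 2423.

2423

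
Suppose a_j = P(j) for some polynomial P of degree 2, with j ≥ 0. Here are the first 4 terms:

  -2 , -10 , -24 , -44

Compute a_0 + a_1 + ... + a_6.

-392

1st diffs: -8, -14, -20.
2nd diffs: -6, -6 (constant).
So a_j = -3j^2 - 5j - 2.
Continuing: -70, -102, -140.
Summing j = 0..6 (7 terms) gives -392.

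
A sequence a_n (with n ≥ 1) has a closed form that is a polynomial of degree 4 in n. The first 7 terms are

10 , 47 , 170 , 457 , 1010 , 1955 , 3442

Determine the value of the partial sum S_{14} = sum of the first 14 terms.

1st diffs: 37, 123, 287, 553, 945, 1487.
2nd diffs: 86, 164, 266, 392, 542.
3rd diffs: 78, 102, 126, 150.
4th diffs: 24, 24, 24 (constant).
Newton forward-difference form: a_n = 10 + 37·C(n-1,1) + 86·C(n-1,2) + 78·C(n-1,3) + 24·C(n-1,4).
Continuing: …, 5645, 8762, 13015, 18650, …, a_{14} = 46667.
Summing n = 1..14 (14 terms) gives 160937.

160937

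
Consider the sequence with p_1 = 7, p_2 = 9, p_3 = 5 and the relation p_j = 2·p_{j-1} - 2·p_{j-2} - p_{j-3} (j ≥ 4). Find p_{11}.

215

Iterate the recurrence:
p_4 = -15  p_5 = -49  p_6 = -73  p_7 = -33  p_8 = 129  p_9 = 397  p_{10} = 569  p_{11} = 215.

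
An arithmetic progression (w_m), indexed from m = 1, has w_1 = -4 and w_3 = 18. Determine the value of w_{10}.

95

Common difference d = (18 - (-4)) / (3 - 1) = 11.
w_m = -4 + (m - 1)·11.
w_{10} = -4 + 9·11 = 95.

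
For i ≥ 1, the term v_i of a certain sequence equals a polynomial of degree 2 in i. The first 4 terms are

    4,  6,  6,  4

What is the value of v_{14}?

-126

1st diffs: 2, 0, -2.
2nd diffs: -2, -2 (constant).
Newton forward-difference form: v_i = 4 + 2·C(i-1,1) + (-2)·C(i-1,2).
At i = 14: i-1 = 13, so v_{14} = 4 + 26 - 156 = -126.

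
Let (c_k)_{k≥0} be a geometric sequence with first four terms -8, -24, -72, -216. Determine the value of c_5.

Common ratio r = 3.
c_k = (-8)·3^(k-0).
c_5 = (-8)·3^5 = -1944.

-1944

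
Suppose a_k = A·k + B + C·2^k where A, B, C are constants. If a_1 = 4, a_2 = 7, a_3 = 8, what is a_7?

Write the equations: A + B + 2C = 4; 2A + B + 4C = 7; 3A + B + 8C = 8.
Subtracting the first from the second: A + 2C = 3.
Subtracting the second from the third: A + 4C = 1.
Solving: C = -1, A = 5, then B = 1.
Hence a_7 = 5·7 + 1 + (-1)·128 = -92.

-92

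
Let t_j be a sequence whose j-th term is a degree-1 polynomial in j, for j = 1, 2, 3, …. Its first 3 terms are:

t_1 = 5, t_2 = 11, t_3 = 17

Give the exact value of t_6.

35

1st diffs: 6, 6 (constant).
So t_j = 6j - 1.
Evaluating at j = 6 gives t_6 = 35.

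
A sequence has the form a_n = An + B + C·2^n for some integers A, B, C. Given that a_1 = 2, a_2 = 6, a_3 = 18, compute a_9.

2010

Write the equations: A + B + 2C = 2; 2A + B + 4C = 6; 3A + B + 8C = 18.
Subtracting the first from the second: A + 2C = 4.
Subtracting the second from the third: A + 4C = 12.
Solving: C = 4, A = -4, then B = -2.
So a_n = -4·n + (-2) + 4·2^n; at n=9 this is 2010.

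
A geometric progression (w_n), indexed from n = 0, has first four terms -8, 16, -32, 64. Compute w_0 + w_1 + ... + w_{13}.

43688

Common ratio r = -2.
w_n = (-8)·(-2)^(n-0).
S = (-8)·((-2)^14 - 1)/(-2 - 1) = (-8)·(16384 - 1)/(-3) = 43688.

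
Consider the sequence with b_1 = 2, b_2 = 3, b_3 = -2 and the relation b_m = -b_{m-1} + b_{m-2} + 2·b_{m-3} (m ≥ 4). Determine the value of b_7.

Applying the relation repeatedly:
b_4 = 9; b_5 = -5; b_6 = 10; b_7 = 3.

3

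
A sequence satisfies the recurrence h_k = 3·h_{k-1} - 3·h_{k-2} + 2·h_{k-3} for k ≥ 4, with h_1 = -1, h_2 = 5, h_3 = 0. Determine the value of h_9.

-504

h_4 = -17;  h_5 = -41;  h_6 = -72;  h_7 = -127;  h_8 = -247;  h_9 = -504.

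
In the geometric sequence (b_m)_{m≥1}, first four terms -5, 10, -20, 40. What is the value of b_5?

-80

Common ratio r = -2.
b_m = (-5)·(-2)^(m-1).
b_5 = (-5)·(-2)^4 = -80.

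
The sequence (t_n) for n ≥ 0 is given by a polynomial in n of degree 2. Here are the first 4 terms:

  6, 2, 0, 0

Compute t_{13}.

1st diffs: -4, -2, 0.
2nd diffs: 2, 2 (constant).
So t_n = n^2 - 5n + 6.
Evaluating at n = 13 gives t_{13} = 110.

110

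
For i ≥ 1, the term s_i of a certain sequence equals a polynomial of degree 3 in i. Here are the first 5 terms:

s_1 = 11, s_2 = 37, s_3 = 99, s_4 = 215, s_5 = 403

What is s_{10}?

3053

1st diffs: 26, 62, 116, 188.
2nd diffs: 36, 54, 72.
3rd diffs: 18, 18 (constant).
So s_i = 3i^3 + 5i + 3.
Evaluating at i = 10 gives s_{10} = 3053.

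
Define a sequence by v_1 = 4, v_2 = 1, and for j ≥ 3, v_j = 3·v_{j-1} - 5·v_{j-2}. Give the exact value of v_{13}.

-24908

Applying the relation repeatedly:
v_3 = -17; v_4 = -56; v_5 = -83; …; v_{10} = -2144; v_{11} = -14267; v_{12} = -32081; v_{13} = -24908.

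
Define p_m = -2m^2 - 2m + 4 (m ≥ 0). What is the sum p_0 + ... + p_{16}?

-3196

Over m = 0..16: Σm = 136, Σm² = 1496.
Total = (-2)·1496 + (-2)·136 + (4)·17 = -3196.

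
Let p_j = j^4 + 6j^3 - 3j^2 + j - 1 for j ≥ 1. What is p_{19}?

170410

p_{19} = 1·19^4 + 6·19^3 - 3·19^2 + 1·19 - 1 = 170410.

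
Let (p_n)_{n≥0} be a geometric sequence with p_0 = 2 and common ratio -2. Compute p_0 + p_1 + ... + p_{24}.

p_n = 2·(-2)^(n-0).
S = 2·((-2)^25 - 1)/(-2 - 1) = 2·(-33554432 - 1)/(-3) = 22369622.

22369622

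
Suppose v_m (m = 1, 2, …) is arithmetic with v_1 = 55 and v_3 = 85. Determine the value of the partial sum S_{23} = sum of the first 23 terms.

Common difference d = (85 - 55) / (3 - 1) = 15.
v_m = 55 + (m - 1)·15.
v_{23} = 385; S = 23·(55 + 385)/2 = 5060.

5060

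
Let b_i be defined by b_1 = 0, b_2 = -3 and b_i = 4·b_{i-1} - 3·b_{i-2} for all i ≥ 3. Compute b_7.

-1092

b_3 = -12  b_4 = -39  b_5 = -120  b_6 = -363  b_7 = -1092.
(Characteristic roots are 3 and 1.)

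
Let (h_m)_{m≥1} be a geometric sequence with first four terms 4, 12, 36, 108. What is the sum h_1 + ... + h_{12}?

Common ratio r = 3.
h_m = 4·3^(m-1).
S = 4·(3^12 - 1)/(3 - 1) = 4·(531441 - 1)/(2) = 1062880.

1062880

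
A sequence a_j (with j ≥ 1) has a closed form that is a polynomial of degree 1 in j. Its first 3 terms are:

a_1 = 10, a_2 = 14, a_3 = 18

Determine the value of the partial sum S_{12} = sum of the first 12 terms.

384

1st diffs: 4, 4 (constant).
So a_j = 4j + 6.
Continuing: …, 22, 26, 30, 34, …, a_{12} = 54.
Summing j = 1..12 (12 terms) gives 384.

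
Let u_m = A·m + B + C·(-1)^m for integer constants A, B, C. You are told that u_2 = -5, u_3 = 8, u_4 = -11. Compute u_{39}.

Plug in m = 2, 3, 4: 2A + B + C = -5; 3A + B - C = 8; 4A + B + C = -11.
Subtracting the first from the second: A - 2C = 13.
Subtracting the second from the third: A + 2C = -19.
Solving: C = -8, A = -3, then B = 9.
Hence u_{39} = -3·39 + 9 + (-8)·(-1) = -100.

-100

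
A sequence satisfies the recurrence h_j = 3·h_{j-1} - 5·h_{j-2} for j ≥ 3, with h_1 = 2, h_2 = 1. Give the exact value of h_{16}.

h_3 = -7  h_4 = -26  h_5 = -43  …  h_{13} = -15118  h_{14} = 32401  h_{15} = 172793  h_{16} = 356374.

356374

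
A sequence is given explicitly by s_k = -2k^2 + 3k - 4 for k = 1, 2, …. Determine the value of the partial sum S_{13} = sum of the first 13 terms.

-1417

Over k = 1..13: Σk = 91, Σk² = 819.
Total = (-2)·819 + (3)·91 + (-4)·13 = -1417.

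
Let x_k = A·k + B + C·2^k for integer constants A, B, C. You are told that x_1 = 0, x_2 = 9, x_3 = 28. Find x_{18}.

1310693

Plug in k = 1, 2, 3: A + B + 2C = 0; 2A + B + 4C = 9; 3A + B + 8C = 28.
Subtracting the first from the second: A + 2C = 9.
Subtracting the second from the third: A + 4C = 19.
Solving: C = 5, A = -1, then B = -9.
Hence x_{18} = -1·18 + (-9) + 5·262144 = 1310693.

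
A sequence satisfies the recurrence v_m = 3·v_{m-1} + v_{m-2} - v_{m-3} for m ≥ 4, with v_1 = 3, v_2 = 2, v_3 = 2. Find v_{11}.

Iterate the recurrence:
v_4 = 5, v_5 = 15, v_6 = 48, v_7 = 154, v_8 = 495, v_9 = 1591, v_{10} = 5114, v_{11} = 16438.

16438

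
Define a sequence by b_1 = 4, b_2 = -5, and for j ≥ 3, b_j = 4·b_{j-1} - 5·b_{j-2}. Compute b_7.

-1040

b_3 = -40  b_4 = -135  b_5 = -340  b_6 = -685  b_7 = -1040.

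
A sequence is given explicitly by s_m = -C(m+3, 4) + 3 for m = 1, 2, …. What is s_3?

C(6, 4) = 15, so s_3 = -12.

-12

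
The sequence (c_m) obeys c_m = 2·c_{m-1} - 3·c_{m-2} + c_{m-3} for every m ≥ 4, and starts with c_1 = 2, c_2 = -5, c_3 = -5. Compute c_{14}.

-1033

Iterate the recurrence:
c_4 = 7, c_5 = 24, c_6 = 22, …, c_{11} = 295, c_{12} = 312, c_{13} = -196, c_{14} = -1033.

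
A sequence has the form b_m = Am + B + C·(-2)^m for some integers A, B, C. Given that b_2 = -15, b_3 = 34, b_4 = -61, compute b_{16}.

-262129

At m = 2, 3, 4: 2A + B + 4C = -15; 3A + B - 8C = 34; 4A + B + 16C = -61.
Subtracting the first from the second: A - 12C = 49.
Subtracting the second from the third: A + 24C = -95.
Solving: C = -4, A = 1, then B = -1.
Hence b_{16} = 1·16 + (-1) + (-4)·65536 = -262129.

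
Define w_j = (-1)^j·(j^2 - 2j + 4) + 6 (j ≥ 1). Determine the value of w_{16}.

234

(-1)^16 = 1; j^2 - 2j + 4 at j=16 is 228; so w_{16} = 234.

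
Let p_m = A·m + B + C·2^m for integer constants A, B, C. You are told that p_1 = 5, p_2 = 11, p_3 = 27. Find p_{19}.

2621363

At m = 1, 2, 3: A + B + 2C = 5; 2A + B + 4C = 11; 3A + B + 8C = 27.
Subtracting the first from the second: A + 2C = 6.
Subtracting the second from the third: A + 4C = 16.
Solving: C = 5, A = -4, then B = -1.
Therefore p_{19} = -76 + (-1) + 5·524288 = 2621363.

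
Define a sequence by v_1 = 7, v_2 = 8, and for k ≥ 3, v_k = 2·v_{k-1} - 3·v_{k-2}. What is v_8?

Applying the relation repeatedly:
v_3 = -5; v_4 = -34; v_5 = -53; v_6 = -4; v_7 = 151; v_8 = 314.

314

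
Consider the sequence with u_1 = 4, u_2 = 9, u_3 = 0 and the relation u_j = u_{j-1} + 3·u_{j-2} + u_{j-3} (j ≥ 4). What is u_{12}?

24199

Applying the relation repeatedly:
u_4 = 31, u_5 = 40, u_6 = 133, u_7 = 284, u_8 = 723, u_9 = 1708, u_{10} = 4161, u_{11} = 10008, u_{12} = 24199.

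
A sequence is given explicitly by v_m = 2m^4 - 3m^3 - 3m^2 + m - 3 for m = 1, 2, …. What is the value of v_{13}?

v_{13} = 2·13^4 - 3·13^3 - 3·13^2 + 1·13 - 3 = 50034.

50034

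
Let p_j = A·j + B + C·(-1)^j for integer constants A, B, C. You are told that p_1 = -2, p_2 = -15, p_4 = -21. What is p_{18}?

Plug in j = 1, 2, 4: A + B - C = -2; 2A + B + C = -15; 4A + B + C = -21.
Subtracting the first from the second: A + 2C = -13.
Subtracting the second from the third: 2A = -6.
Solving: C = -5, A = -3, then B = -4.
So p_j = -3·j + (-4) + (-5)·(-1)^j; at j=18 this is -63.

-63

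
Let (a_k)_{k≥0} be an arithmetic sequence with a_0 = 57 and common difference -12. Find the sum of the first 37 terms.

-5883

a_k = 57 + (k - 0)·(-12).
a_{36} = -375; S = 37·(57 + (-375))/2 = -5883.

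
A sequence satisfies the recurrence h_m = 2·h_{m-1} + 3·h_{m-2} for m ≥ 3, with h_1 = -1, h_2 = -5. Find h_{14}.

-2391485

Compute successive terms:
h_3 = -13  h_4 = -41  h_5 = -121  …  h_{11} = -88573  h_{12} = -265721  h_{13} = -797161  h_{14} = -2391485.
(Characteristic roots are 3 and -1.)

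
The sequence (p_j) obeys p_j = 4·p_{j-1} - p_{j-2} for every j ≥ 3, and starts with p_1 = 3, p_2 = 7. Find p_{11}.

Iterate the recurrence:
p_3 = 25  p_4 = 93  p_5 = 347  p_6 = 1295  p_7 = 4833  p_8 = 18037  p_9 = 67315  p_{10} = 251223  p_{11} = 937577.

937577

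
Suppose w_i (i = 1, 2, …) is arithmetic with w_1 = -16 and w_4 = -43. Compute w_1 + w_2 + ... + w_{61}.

-17446

Common difference d = (-43 - (-16)) / (4 - 1) = -9.
w_i = -16 + (i - 1)·(-9).
w_{61} = -556; S = 61·(-16 + (-556))/2 = -17446.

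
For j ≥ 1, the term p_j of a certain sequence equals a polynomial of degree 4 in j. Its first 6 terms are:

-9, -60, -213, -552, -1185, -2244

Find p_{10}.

-14220

1st diffs: -51, -153, -339, -633, -1059.
2nd diffs: -102, -186, -294, -426.
3rd diffs: -84, -108, -132.
4th diffs: -24, -24 (constant).
So p_j = -j^4 - 4j^3 - 2j^2 - 2j.
Evaluating at j = 10 gives p_{10} = -14220.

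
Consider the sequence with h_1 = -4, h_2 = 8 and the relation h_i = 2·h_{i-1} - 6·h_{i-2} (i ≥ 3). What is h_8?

3200

Applying the relation repeatedly:
h_3 = 40  h_4 = 32  h_5 = -176  h_6 = -544  h_7 = -32  h_8 = 3200.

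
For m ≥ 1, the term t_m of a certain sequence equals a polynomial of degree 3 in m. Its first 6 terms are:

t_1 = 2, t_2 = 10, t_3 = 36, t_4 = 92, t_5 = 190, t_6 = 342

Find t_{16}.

7472

1st diffs: 8, 26, 56, 98, 152.
2nd diffs: 18, 30, 42, 54.
3rd diffs: 12, 12, 12 (constant).
Newton forward-difference form: t_m = 2 + 8·C(m-1,1) + 18·C(m-1,2) + 12·C(m-1,3).
At m = 16: m-1 = 15, so t_{16} = 2 + 120 + 1890 + 5460 = 7472.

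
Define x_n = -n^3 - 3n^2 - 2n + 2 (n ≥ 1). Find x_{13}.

-2728

x_{13} = -1·13^3 - 3·13^2 - 2·13 + 2 = -2728.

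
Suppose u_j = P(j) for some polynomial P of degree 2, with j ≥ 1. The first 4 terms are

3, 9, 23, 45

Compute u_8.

213

1st diffs: 6, 14, 22.
2nd diffs: 8, 8 (constant).
So u_j = 4j^2 - 6j + 5.
Evaluating at j = 8 gives u_8 = 213.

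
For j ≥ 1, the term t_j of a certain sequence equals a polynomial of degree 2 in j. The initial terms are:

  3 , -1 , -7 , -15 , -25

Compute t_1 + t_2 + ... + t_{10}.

-390

1st diffs: -4, -6, -8, -10.
2nd diffs: -2, -2, -2 (constant).
So t_j = -j^2 - j + 5.
Continuing: …, -37, -51, -67, -85, …, t_{10} = -105.
Summing j = 1..10 (10 terms) gives -390.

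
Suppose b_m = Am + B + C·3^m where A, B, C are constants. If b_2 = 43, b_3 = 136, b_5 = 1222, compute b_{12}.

At m = 2, 3, 5: 2A + B + 9C = 43; 3A + B + 27C = 136; 5A + B + 243C = 1222.
Subtracting the first from the second: A + 18C = 93.
Subtracting the second from the third: 2A + 216C = 1086.
Solving: C = 5, A = 3, then B = -8.
Hence b_{12} = 3·12 + (-8) + 5·531441 = 2657233.

2657233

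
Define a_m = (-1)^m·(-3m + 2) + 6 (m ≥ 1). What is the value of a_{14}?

(-1)^14 = 1; -3m + 2 at m=14 is -40; so a_{14} = -34.

-34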